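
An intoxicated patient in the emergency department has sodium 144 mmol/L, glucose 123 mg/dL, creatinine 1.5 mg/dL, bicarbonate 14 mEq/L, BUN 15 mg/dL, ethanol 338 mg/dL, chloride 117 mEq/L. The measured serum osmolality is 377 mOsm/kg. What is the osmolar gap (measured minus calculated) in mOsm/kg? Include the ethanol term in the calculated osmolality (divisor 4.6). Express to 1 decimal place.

Calculated osmolality = 2·Na + glucose/18 + BUN/2.8 + ethanol/4.6
= 2·144 + 123/18 + 15/2.8 + 338/4.6
= 288 + 6.83 + 5.36 + 73.48
= 373.67 mOsm/kg ≈ 373.7 mOsm/kg
Osmolar gap = measured − calculated = 377 − 373.7 = 3.3 mOsm/kg

3.3 mOsm/kg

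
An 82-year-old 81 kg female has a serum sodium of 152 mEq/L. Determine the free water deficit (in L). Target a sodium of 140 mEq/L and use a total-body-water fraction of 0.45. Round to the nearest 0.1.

3.1 L

TBW = 0.45 · 81 = 36.45 L
Free water deficit = TBW · (Na/140 − 1)
= 36.45 · (152/140 − 1)
= 36.45 · 0.0857
= 3.12 L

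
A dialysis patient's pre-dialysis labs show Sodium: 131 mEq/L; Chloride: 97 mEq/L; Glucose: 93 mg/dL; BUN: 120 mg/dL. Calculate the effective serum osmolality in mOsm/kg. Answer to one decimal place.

267.2 mOsm/kg

Effective osmolality excludes urea (freely permeant across cell membranes):
2·Na + glucose/18
= 2·131 + 93/18
= 262 + 5.17
= 267.17 mOsm/kg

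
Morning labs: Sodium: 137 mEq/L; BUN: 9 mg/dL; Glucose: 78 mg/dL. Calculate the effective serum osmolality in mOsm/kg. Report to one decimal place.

Effective osmolality excludes urea (freely permeant across cell membranes):
2·Na + glucose/18
= 2·137 + 78/18
= 274 + 4.33
= 278.33 mOsm/kg

278.3 mOsm/kg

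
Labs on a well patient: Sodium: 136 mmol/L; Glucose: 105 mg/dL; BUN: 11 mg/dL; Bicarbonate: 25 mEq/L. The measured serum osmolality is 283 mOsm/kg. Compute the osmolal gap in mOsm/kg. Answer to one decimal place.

1.2 mOsm/kg

Calculated osmolality = 2·Na + glucose/18 + BUN/2.8
= 2·136 + 105/18 + 11/2.8
= 272 + 5.83 + 3.93
= 281.76 mOsm/kg ≈ 281.8 mOsm/kg
Osmolar gap = measured − calculated = 283 − 281.8 = 1.2 mOsm/kg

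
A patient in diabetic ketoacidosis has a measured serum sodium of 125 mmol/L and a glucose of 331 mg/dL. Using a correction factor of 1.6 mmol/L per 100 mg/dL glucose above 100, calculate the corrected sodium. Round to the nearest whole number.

Corrected Na = measured Na + 1.6 · (glucose − 100)/100
= 125 + 1.6 · (331 − 100)/100
= 125 + 3.7
= 128.7 mmol/L

129 mmol/L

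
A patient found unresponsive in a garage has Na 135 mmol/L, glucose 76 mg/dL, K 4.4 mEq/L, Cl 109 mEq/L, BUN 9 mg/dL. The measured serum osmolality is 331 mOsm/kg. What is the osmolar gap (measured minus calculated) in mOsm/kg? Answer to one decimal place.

Calculated osmolality = 2·Na + glucose/18 + BUN/2.8
= 2·135 + 76/18 + 9/2.8
= 270 + 4.22 + 3.21
= 277.43 mOsm/kg ≈ 277.4 mOsm/kg
Osmolar gap = measured − calculated = 331 − 277.4 = 53.6 mOsm/kg

53.6 mOsm/kg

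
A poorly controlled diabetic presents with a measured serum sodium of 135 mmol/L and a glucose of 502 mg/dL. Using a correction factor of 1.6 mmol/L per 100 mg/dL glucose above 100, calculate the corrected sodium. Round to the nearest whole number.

Corrected Na = measured Na + 1.6 · (glucose − 100)/100
= 135 + 1.6 · (502 − 100)/100
= 135 + 6.4
= 141.4 mmol/L

141 mmol/L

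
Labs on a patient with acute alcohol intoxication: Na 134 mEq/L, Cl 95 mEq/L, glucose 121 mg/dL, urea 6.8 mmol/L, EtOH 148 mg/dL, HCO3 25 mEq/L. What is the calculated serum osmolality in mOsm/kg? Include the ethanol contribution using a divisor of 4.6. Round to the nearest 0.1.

Calculated osmolality = 2·Na + glucose/18 + urea + ethanol/4.6
= 2·134 + 121/18 + 6.8 + 148/4.6
= 268 + 6.72 + 6.80 + 32.17
= 313.69 mOsm/kg

313.7 mOsm/kg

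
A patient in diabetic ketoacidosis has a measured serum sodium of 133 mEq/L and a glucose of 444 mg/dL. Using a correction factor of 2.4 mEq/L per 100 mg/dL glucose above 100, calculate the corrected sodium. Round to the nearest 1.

141 mEq/L

Corrected Na = measured Na + 2.4 · (glucose − 100)/100
= 133 + 2.4 · (444 − 100)/100
= 133 + 8.3
= 141.3 mEq/L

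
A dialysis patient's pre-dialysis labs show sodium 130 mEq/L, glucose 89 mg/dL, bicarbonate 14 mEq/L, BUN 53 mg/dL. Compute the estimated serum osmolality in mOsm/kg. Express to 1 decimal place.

283.9 mOsm/kg

Calculated osmolality = 2·Na + glucose/18 + BUN/2.8
= 2·130 + 89/18 + 53/2.8
= 260 + 4.94 + 18.93
= 283.87 mOsm/kg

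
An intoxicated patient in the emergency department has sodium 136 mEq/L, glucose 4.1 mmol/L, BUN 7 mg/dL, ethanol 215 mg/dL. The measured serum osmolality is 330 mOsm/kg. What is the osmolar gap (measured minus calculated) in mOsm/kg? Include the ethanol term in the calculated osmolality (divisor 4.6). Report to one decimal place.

Calculated osmolality = 2·Na + glucose + BUN/2.8 + ethanol/4.6
= 2·136 + 4.1 + 7/2.8 + 215/4.6
= 272 + 4.10 + 2.50 + 46.74
= 325.34 mOsm/kg ≈ 325.3 mOsm/kg
Osmolar gap = measured − calculated = 330 − 325.3 = 4.7 mOsm/kg

4.7 mOsm/kg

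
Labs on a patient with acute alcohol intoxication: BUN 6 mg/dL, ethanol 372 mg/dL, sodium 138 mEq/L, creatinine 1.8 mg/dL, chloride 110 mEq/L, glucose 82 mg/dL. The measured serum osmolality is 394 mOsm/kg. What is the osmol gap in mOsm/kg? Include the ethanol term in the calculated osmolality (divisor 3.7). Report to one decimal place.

10.8 mOsm/kg

Calculated osmolality = 2·Na + glucose/18 + BUN/2.8 + ethanol/3.7
= 2·138 + 82/18 + 6/2.8 + 372/3.7
= 276 + 4.56 + 2.14 + 100.54
= 383.24 mOsm/kg ≈ 383.2 mOsm/kg
Osmolar gap = measured − calculated = 394 − 383.2 = 10.8 mOsm/kg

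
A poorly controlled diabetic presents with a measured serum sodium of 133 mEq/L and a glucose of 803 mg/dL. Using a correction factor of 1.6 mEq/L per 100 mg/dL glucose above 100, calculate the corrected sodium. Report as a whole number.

Corrected Na = measured Na + 1.6 · (glucose − 100)/100
= 133 + 1.6 · (803 − 100)/100
= 133 + 11.2
= 144.2 mEq/L

144 mEq/L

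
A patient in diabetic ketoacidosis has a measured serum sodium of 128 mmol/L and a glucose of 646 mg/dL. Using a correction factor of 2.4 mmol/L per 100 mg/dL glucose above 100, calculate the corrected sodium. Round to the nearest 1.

141 mmol/L

Corrected Na = measured Na + 2.4 · (glucose − 100)/100
= 128 + 2.4 · (646 − 100)/100
= 128 + 13.1
= 141.1 mmol/L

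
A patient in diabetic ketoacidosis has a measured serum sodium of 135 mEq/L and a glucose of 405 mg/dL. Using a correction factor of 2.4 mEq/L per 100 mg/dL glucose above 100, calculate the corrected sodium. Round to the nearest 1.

Corrected Na = measured Na + 2.4 · (glucose − 100)/100
= 135 + 2.4 · (405 − 100)/100
= 135 + 7.3
= 142.3 mEq/L

142 mEq/L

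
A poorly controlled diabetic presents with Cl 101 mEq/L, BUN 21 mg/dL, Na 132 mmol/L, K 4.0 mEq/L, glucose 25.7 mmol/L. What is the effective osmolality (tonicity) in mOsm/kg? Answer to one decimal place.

289.7 mOsm/kg

Effective osmolality excludes urea (freely permeant across cell membranes):
2·Na + glucose
= 2·132 + 25.7
= 264 + 25.7
= 289.7 mOsm/kg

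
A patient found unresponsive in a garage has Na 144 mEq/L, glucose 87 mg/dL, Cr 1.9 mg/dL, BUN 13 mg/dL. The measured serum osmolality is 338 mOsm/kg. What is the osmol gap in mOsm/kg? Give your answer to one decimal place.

40.5 mOsm/kg

Calculated osmolality = 2·Na + glucose/18 + BUN/2.8
= 2·144 + 87/18 + 13/2.8
= 288 + 4.83 + 4.64
= 297.47 mOsm/kg ≈ 297.5 mOsm/kg
Osmolar gap = measured − calculated = 338 − 297.5 = 40.5 mOsm/kg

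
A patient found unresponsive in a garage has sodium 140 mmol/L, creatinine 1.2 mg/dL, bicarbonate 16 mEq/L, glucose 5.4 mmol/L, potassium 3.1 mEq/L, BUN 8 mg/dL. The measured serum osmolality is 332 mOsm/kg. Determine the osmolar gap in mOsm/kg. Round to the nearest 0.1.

Calculated osmolality = 2·Na + glucose + BUN/2.8
= 2·140 + 5.4 + 8/2.8
= 280 + 5.40 + 2.86
= 288.26 mOsm/kg ≈ 288.3 mOsm/kg
Osmolar gap = measured − calculated = 332 − 288.3 = 43.7 mOsm/kg

43.7 mOsm/kg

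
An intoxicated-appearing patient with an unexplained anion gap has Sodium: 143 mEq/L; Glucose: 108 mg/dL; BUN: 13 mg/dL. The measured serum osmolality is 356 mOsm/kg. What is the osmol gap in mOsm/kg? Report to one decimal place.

Calculated osmolality = 2·Na + glucose/18 + BUN/2.8
= 2·143 + 108/18 + 13/2.8
= 286 + 6 + 4.64
= 296.64 mOsm/kg ≈ 296.6 mOsm/kg
Osmolar gap = measured − calculated = 356 − 296.6 = 59.4 mOsm/kg

59.4 mOsm/kg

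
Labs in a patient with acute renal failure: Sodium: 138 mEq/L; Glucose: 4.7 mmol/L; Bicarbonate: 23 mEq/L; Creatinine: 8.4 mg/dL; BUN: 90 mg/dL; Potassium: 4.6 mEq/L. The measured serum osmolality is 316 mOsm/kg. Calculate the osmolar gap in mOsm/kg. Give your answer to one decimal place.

3.2 mOsm/kg

Calculated osmolality = 2·Na + glucose + BUN/2.8
= 2·138 + 4.7 + 90/2.8
= 276 + 4.70 + 32.14
= 312.84 mOsm/kg ≈ 312.8 mOsm/kg
Osmolar gap = measured − calculated = 316 − 312.8 = 3.2 mOsm/kg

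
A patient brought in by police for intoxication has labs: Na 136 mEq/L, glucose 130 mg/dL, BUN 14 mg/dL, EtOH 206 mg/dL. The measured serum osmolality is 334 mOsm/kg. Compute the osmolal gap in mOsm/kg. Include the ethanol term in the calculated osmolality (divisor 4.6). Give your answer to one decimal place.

Calculated osmolality = 2·Na + glucose/18 + BUN/2.8 + ethanol/4.6
= 2·136 + 130/18 + 14/2.8 + 206/4.6
= 272 + 7.22 + 5 + 44.78
= 329 mOsm/kg ≈ 329.0 mOsm/kg
Osmolar gap = measured − calculated = 334 − 329.0 = 5.0 mOsm/kg

5.0 mOsm/kg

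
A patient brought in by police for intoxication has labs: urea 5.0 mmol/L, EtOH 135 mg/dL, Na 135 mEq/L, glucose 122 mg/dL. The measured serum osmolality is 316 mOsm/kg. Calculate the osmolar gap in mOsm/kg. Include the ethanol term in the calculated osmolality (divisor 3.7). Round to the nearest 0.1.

Calculated osmolality = 2·Na + glucose/18 + urea + ethanol/3.7
= 2·135 + 122/18 + 5 + 135/3.7
= 270 + 6.78 + 5 + 36.49
= 318.27 mOsm/kg ≈ 318.3 mOsm/kg
Osmolar gap = measured − calculated = 316 − 318.3 = -2.3 mOsm/kg

-2.3 mOsm/kg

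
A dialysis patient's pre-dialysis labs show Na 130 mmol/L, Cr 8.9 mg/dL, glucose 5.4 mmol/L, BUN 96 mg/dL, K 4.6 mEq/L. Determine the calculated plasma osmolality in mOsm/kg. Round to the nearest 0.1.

Calculated osmolality = 2·Na + glucose + BUN/2.8
= 2·130 + 5.4 + 96/2.8
= 260 + 5.40 + 34.29
= 299.69 mOsm/kg

299.7 mOsm/kg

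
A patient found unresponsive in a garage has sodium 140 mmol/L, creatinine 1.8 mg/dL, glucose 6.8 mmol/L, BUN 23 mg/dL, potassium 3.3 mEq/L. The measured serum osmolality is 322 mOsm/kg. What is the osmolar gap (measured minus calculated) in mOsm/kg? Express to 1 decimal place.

27.0 mOsm/kg

Calculated osmolality = 2·Na + glucose + BUN/2.8
= 2·140 + 6.8 + 23/2.8
= 280 + 6.80 + 8.21
= 295.01 mOsm/kg ≈ 295.0 mOsm/kg
Osmolar gap = measured − calculated = 322 − 295.0 = 27.0 mOsm/kg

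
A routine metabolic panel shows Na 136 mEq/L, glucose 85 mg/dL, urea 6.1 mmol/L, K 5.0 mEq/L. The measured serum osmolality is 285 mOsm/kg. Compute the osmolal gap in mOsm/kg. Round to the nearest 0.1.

2.2 mOsm/kg

Calculated osmolality = 2·Na + glucose/18 + urea
= 2·136 + 85/18 + 6.1
= 272 + 4.72 + 6.10
= 282.82 mOsm/kg ≈ 282.8 mOsm/kg
Osmolar gap = measured − calculated = 285 − 282.8 = 2.2 mOsm/kg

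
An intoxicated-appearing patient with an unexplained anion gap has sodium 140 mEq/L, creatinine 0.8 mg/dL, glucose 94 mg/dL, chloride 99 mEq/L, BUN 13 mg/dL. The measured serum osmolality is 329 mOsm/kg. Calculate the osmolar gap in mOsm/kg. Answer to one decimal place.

39.1 mOsm/kg

Calculated osmolality = 2·Na + glucose/18 + BUN/2.8
= 2·140 + 94/18 + 13/2.8
= 280 + 5.22 + 4.64
= 289.86 mOsm/kg ≈ 289.9 mOsm/kg
Osmolar gap = measured − calculated = 329 − 289.9 = 39.1 mOsm/kg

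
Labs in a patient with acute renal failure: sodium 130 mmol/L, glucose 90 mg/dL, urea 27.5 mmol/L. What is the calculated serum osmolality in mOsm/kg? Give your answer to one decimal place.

Calculated osmolality = 2·Na + glucose/18 + urea
= 2·130 + 90/18 + 27.5
= 260 + 5 + 27.50
= 292.5 mOsm/kg

292.5 mOsm/kg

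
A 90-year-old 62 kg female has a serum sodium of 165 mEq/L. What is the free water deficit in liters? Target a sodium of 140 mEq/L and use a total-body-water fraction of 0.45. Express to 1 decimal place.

TBW = 0.45 · 62 = 27.9 L
Free water deficit = TBW · (Na/140 − 1)
= 27.9 · (165/140 − 1)
= 27.9 · 0.1786
= 4.98 L

5.0 L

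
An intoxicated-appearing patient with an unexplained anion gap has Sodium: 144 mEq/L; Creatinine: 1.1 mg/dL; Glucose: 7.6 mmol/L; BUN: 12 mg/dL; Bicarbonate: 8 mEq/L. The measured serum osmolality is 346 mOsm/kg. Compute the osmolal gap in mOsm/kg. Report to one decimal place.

Calculated osmolality = 2·Na + glucose + BUN/2.8
= 2·144 + 7.6 + 12/2.8
= 288 + 7.60 + 4.29
= 299.89 mOsm/kg ≈ 299.9 mOsm/kg
Osmolar gap = measured − calculated = 346 − 299.9 = 46.1 mOsm/kg

46.1 mOsm/kg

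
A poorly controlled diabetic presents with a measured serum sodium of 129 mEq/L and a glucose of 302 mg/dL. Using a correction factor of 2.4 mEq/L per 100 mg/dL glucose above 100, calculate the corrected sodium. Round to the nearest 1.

134 mEq/L

Corrected Na = measured Na + 2.4 · (glucose − 100)/100
= 129 + 2.4 · (302 − 100)/100
= 129 + 4.8
= 133.8 mEq/L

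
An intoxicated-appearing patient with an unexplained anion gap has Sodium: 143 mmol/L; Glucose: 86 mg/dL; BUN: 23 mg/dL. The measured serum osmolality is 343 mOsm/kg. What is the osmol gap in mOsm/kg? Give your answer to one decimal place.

44.0 mOsm/kg

Calculated osmolality = 2·Na + glucose/18 + BUN/2.8
= 2·143 + 86/18 + 23/2.8
= 286 + 4.78 + 8.21
= 298.99 mOsm/kg ≈ 299.0 mOsm/kg
Osmolar gap = measured − calculated = 343 − 299.0 = 44.0 mOsm/kg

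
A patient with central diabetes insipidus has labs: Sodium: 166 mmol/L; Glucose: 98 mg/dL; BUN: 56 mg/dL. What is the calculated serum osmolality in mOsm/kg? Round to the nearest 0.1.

357.4 mOsm/kg

Calculated osmolality = 2·Na + glucose/18 + BUN/2.8
= 2·166 + 98/18 + 56/2.8
= 332 + 5.44 + 20
= 357.44 mOsm/kg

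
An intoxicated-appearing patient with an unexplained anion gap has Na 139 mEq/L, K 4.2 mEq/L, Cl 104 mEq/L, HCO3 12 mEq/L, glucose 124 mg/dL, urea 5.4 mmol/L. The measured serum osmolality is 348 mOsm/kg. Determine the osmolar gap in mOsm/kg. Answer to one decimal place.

Calculated osmolality = 2·Na + glucose/18 + urea
= 2·139 + 124/18 + 5.4
= 278 + 6.89 + 5.40
= 290.29 mOsm/kg ≈ 290.3 mOsm/kg
Osmolar gap = measured − calculated = 348 − 290.3 = 57.7 mOsm/kg

57.7 mOsm/kg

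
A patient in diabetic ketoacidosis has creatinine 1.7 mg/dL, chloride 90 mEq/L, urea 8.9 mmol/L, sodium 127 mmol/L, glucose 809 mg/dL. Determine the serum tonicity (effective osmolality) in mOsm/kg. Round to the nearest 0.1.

298.9 mOsm/kg

Effective osmolality excludes urea (freely permeant across cell membranes):
2·Na + glucose/18
= 2·127 + 809/18
= 254 + 44.94
= 298.94 mOsm/kg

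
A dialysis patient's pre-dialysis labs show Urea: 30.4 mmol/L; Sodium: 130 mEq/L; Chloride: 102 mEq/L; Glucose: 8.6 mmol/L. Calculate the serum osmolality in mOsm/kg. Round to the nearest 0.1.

Calculated osmolality = 2·Na + glucose + urea
= 2·130 + 8.6 + 30.4
= 260 + 8.60 + 30.40
= 299 mOsm/kg

299.0 mOsm/kg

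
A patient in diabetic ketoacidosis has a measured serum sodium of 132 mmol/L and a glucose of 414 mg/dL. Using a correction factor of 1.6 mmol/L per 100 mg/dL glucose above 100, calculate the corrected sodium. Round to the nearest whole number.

137 mmol/L

Corrected Na = measured Na + 1.6 · (glucose − 100)/100
= 132 + 1.6 · (414 − 100)/100
= 132 + 5
= 137 mmol/L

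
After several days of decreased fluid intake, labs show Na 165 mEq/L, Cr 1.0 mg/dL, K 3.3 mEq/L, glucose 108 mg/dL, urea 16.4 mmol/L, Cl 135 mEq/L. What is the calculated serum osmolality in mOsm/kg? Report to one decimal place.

352.4 mOsm/kg

Calculated osmolality = 2·Na + glucose/18 + urea
= 2·165 + 108/18 + 16.4
= 330 + 6 + 16.40
= 352.4 mOsm/kg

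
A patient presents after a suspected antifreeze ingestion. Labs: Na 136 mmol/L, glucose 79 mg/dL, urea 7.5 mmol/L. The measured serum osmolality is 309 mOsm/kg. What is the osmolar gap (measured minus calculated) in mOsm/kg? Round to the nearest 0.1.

Calculated osmolality = 2·Na + glucose/18 + urea
= 2·136 + 79/18 + 7.5
= 272 + 4.39 + 7.50
= 283.89 mOsm/kg ≈ 283.9 mOsm/kg
Osmolar gap = measured − calculated = 309 − 283.9 = 25.1 mOsm/kg

25.1 mOsm/kg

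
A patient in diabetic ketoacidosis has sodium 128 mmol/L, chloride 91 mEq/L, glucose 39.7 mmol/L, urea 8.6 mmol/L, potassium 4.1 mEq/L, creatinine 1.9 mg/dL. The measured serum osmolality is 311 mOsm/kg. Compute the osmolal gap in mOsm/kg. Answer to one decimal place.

6.7 mOsm/kg

Calculated osmolality = 2·Na + glucose + urea
= 2·128 + 39.7 + 8.6
= 256 + 39.70 + 8.60
= 304.3 mOsm/kg ≈ 304.3 mOsm/kg
Osmolar gap = measured − calculated = 311 − 304.3 = 6.7 mOsm/kg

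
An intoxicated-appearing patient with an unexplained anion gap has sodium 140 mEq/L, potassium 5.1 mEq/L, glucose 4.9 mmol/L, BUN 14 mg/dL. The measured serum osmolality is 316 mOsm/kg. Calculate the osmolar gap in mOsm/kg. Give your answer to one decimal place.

Calculated osmolality = 2·Na + glucose + BUN/2.8
= 2·140 + 4.9 + 14/2.8
= 280 + 4.90 + 5
= 289.9 mOsm/kg ≈ 289.9 mOsm/kg
Osmolar gap = measured − calculated = 316 − 289.9 = 26.1 mOsm/kg

26.1 mOsm/kg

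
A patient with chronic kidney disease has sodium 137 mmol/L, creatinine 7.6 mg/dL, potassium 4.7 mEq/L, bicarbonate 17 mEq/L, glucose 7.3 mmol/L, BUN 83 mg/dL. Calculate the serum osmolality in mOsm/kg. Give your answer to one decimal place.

310.9 mOsm/kg

Calculated osmolality = 2·Na + glucose + BUN/2.8
= 2·137 + 7.3 + 83/2.8
= 274 + 7.30 + 29.64
= 310.94 mOsm/kg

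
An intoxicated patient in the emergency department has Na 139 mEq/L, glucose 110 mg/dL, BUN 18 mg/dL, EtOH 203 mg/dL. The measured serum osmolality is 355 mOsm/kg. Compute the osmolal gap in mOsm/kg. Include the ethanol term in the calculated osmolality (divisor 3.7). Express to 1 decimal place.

Calculated osmolality = 2·Na + glucose/18 + BUN/2.8 + ethanol/3.7
= 2·139 + 110/18 + 18/2.8 + 203/3.7
= 278 + 6.11 + 6.43 + 54.86
= 345.4 mOsm/kg ≈ 345.4 mOsm/kg
Osmolar gap = measured − calculated = 355 − 345.4 = 9.6 mOsm/kg

9.6 mOsm/kg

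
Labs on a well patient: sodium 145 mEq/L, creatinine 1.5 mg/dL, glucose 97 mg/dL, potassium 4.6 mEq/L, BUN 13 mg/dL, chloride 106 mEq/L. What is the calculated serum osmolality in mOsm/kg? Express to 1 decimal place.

Calculated osmolality = 2·Na + glucose/18 + BUN/2.8
= 2·145 + 97/18 + 13/2.8
= 290 + 5.39 + 4.64
= 300.03 mOsm/kg

300.0 mOsm/kg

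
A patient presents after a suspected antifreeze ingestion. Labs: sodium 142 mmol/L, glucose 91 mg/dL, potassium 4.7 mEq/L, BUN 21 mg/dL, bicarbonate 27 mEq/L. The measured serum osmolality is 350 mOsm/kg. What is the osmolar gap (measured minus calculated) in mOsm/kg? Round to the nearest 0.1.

53.4 mOsm/kg

Calculated osmolality = 2·Na + glucose/18 + BUN/2.8
= 2·142 + 91/18 + 21/2.8
= 284 + 5.06 + 7.50
= 296.56 mOsm/kg ≈ 296.6 mOsm/kg
Osmolar gap = measured − calculated = 350 − 296.6 = 53.4 mOsm/kg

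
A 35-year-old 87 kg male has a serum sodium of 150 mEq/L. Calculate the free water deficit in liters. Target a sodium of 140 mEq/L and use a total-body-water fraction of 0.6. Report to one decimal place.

3.7 L

TBW = 0.6 · 87 = 52.2 L
Free water deficit = TBW · (Na/140 − 1)
= 52.2 · (150/140 − 1)
= 52.2 · 0.0714
= 3.73 L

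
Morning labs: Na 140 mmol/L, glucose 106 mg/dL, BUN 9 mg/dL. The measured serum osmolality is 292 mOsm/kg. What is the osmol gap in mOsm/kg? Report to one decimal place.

2.9 mOsm/kg

Calculated osmolality = 2·Na + glucose/18 + BUN/2.8
= 2·140 + 106/18 + 9/2.8
= 280 + 5.89 + 3.21
= 289.1 mOsm/kg ≈ 289.1 mOsm/kg
Osmolar gap = measured − calculated = 292 − 289.1 = 2.9 mOsm/kg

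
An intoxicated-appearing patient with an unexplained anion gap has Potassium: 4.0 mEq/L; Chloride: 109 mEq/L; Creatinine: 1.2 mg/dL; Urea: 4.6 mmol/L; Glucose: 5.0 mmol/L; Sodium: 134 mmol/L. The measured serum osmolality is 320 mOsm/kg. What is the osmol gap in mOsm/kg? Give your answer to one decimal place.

42.4 mOsm/kg

Calculated osmolality = 2·Na + glucose + urea
= 2·134 + 5 + 4.6
= 268 + 5 + 4.60
= 277.6 mOsm/kg ≈ 277.6 mOsm/kg
Osmolar gap = measured − calculated = 320 − 277.6 = 42.4 mOsm/kg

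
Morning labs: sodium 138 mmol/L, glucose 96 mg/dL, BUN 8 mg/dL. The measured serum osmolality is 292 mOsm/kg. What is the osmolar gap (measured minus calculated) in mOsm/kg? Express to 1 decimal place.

Calculated osmolality = 2·Na + glucose/18 + BUN/2.8
= 2·138 + 96/18 + 8/2.8
= 276 + 5.33 + 2.86
= 284.19 mOsm/kg ≈ 284.2 mOsm/kg
Osmolar gap = measured − calculated = 292 − 284.2 = 7.8 mOsm/kg

7.8 mOsm/kg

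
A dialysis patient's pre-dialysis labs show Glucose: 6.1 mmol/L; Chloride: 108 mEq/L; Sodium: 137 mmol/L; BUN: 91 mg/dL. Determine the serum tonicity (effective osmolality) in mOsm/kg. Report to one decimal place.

280.1 mOsm/kg

Effective osmolality excludes urea (freely permeant across cell membranes):
2·Na + glucose
= 2·137 + 6.1
= 274 + 6.1
= 280.1 mOsm/kg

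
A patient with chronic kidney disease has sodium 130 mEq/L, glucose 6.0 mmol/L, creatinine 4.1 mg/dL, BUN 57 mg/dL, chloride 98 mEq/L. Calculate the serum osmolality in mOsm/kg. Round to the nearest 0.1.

Calculated osmolality = 2·Na + glucose + BUN/2.8
= 2·130 + 6 + 57/2.8
= 260 + 6 + 20.36
= 286.36 mOsm/kg

286.4 mOsm/kg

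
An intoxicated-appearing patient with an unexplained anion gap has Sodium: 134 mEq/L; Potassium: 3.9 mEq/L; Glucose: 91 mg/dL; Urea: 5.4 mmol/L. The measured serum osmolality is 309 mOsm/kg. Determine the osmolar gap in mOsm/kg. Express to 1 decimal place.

30.5 mOsm/kg

Calculated osmolality = 2·Na + glucose/18 + urea
= 2·134 + 91/18 + 5.4
= 268 + 5.06 + 5.40
= 278.46 mOsm/kg ≈ 278.5 mOsm/kg
Osmolar gap = measured − calculated = 309 − 278.5 = 30.5 mOsm/kg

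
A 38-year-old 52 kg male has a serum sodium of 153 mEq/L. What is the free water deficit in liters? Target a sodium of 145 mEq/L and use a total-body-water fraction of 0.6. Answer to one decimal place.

TBW = 0.6 · 52 = 31.2 L
Free water deficit = TBW · (Na/145 − 1)
= 31.2 · (153/145 − 1)
= 31.2 · 0.0552
= 1.72 L

1.7 L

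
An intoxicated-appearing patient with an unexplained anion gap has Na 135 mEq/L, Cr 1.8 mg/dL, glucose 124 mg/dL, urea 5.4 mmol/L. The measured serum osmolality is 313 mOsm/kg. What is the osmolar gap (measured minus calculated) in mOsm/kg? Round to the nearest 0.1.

30.7 mOsm/kg

Calculated osmolality = 2·Na + glucose/18 + urea
= 2·135 + 124/18 + 5.4
= 270 + 6.89 + 5.40
= 282.29 mOsm/kg ≈ 282.3 mOsm/kg
Osmolar gap = measured − calculated = 313 − 282.3 = 30.7 mOsm/kg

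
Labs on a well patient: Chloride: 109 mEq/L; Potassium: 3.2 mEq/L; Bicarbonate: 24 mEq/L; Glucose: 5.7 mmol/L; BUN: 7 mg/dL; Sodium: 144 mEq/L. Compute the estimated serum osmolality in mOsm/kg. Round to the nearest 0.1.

296.2 mOsm/kg

Calculated osmolality = 2·Na + glucose + BUN/2.8
= 2·144 + 5.7 + 7/2.8
= 288 + 5.70 + 2.50
= 296.2 mOsm/kg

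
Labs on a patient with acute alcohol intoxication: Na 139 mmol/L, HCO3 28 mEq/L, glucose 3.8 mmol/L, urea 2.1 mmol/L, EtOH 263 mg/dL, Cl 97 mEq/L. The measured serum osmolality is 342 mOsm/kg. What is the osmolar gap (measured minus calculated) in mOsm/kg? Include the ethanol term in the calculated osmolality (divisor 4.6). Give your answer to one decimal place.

Calculated osmolality = 2·Na + glucose + urea + ethanol/4.6
= 2·139 + 3.8 + 2.1 + 263/4.6
= 278 + 3.80 + 2.10 + 57.17
= 341.07 mOsm/kg ≈ 341.1 mOsm/kg
Osmolar gap = measured − calculated = 342 − 341.1 = 0.9 mOsm/kg

0.9 mOsm/kg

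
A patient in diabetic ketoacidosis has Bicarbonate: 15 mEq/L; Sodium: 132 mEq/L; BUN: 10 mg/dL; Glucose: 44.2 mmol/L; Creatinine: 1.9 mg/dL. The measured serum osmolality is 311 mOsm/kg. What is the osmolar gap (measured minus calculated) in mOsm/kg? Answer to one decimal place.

Calculated osmolality = 2·Na + glucose + BUN/2.8
= 2·132 + 44.2 + 10/2.8
= 264 + 44.20 + 3.57
= 311.77 mOsm/kg ≈ 311.8 mOsm/kg
Osmolar gap = measured − calculated = 311 − 311.8 = -0.8 mOsm/kg

-0.8 mOsm/kg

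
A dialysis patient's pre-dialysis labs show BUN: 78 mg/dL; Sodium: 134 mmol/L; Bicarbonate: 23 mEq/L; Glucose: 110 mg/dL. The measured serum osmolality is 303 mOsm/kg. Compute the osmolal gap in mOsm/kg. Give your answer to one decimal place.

1.0 mOsm/kg

Calculated osmolality = 2·Na + glucose/18 + BUN/2.8
= 2·134 + 110/18 + 78/2.8
= 268 + 6.11 + 27.86
= 301.97 mOsm/kg ≈ 302.0 mOsm/kg
Osmolar gap = measured − calculated = 303 − 302.0 = 1.0 mOsm/kg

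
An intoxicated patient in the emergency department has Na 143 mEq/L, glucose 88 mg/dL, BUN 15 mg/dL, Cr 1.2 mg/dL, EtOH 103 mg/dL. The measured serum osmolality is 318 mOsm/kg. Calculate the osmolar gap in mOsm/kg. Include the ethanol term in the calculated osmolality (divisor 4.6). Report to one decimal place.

-0.6 mOsm/kg

Calculated osmolality = 2·Na + glucose/18 + BUN/2.8 + ethanol/4.6
= 2·143 + 88/18 + 15/2.8 + 103/4.6
= 286 + 4.89 + 5.36 + 22.39
= 318.64 mOsm/kg ≈ 318.6 mOsm/kg
Osmolar gap = measured − calculated = 318 − 318.6 = -0.6 mOsm/kg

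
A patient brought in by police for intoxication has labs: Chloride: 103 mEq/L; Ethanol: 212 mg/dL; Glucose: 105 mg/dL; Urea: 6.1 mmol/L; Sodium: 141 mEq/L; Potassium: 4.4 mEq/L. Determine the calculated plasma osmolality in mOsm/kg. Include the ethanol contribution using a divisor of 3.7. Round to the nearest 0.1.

Calculated osmolality = 2·Na + glucose/18 + urea + ethanol/3.7
= 2·141 + 105/18 + 6.1 + 212/3.7
= 282 + 5.83 + 6.10 + 57.30
= 351.23 mOsm/kg

351.2 mOsm/kg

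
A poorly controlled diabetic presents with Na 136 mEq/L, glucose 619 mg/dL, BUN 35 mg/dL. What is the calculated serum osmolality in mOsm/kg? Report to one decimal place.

318.9 mOsm/kg

Calculated osmolality = 2·Na + glucose/18 + BUN/2.8
= 2·136 + 619/18 + 35/2.8
= 272 + 34.39 + 12.50
= 318.89 mOsm/kg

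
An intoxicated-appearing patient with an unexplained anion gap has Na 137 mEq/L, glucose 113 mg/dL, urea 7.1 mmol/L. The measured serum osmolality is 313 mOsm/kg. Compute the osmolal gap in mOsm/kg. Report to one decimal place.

25.6 mOsm/kg

Calculated osmolality = 2·Na + glucose/18 + urea
= 2·137 + 113/18 + 7.1
= 274 + 6.28 + 7.10
= 287.38 mOsm/kg ≈ 287.4 mOsm/kg
Osmolar gap = measured − calculated = 313 − 287.4 = 25.6 mOsm/kg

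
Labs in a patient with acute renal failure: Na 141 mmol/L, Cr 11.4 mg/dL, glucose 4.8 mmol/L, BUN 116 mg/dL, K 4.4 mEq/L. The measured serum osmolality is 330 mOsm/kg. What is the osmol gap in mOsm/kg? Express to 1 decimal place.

Calculated osmolality = 2·Na + glucose + BUN/2.8
= 2·141 + 4.8 + 116/2.8
= 282 + 4.80 + 41.43
= 328.23 mOsm/kg ≈ 328.2 mOsm/kg
Osmolar gap = measured − calculated = 330 − 328.2 = 1.8 mOsm/kg

1.8 mOsm/kg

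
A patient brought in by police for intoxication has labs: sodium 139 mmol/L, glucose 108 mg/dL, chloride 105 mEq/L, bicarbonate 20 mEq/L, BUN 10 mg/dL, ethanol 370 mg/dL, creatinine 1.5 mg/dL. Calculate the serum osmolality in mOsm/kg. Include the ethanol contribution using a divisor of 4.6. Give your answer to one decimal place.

Calculated osmolality = 2·Na + glucose/18 + BUN/2.8 + ethanol/4.6
= 2·139 + 108/18 + 10/2.8 + 370/4.6
= 278 + 6 + 3.57 + 80.43
= 368 mOsm/kg

368.0 mOsm/kg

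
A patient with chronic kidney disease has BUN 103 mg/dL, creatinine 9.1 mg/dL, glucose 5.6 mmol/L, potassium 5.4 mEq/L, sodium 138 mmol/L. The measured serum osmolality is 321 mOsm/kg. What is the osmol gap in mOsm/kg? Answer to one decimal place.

2.6 mOsm/kg

Calculated osmolality = 2·Na + glucose + BUN/2.8
= 2·138 + 5.6 + 103/2.8
= 276 + 5.60 + 36.79
= 318.39 mOsm/kg ≈ 318.4 mOsm/kg
Osmolar gap = measured − calculated = 321 − 318.4 = 2.6 mOsm/kg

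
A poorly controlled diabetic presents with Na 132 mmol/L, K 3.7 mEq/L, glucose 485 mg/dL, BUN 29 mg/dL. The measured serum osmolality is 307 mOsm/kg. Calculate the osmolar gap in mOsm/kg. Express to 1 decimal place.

Calculated osmolality = 2·Na + glucose/18 + BUN/2.8
= 2·132 + 485/18 + 29/2.8
= 264 + 26.94 + 10.36
= 301.3 mOsm/kg ≈ 301.3 mOsm/kg
Osmolar gap = measured − calculated = 307 − 301.3 = 5.7 mOsm/kg

5.7 mOsm/kg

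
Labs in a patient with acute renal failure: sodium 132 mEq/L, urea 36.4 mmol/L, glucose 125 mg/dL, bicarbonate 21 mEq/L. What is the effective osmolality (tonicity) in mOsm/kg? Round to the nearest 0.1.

270.9 mOsm/kg

Effective osmolality excludes urea (freely permeant across cell membranes):
2·Na + glucose/18
= 2·132 + 125/18
= 264 + 6.94
= 270.94 mOsm/kg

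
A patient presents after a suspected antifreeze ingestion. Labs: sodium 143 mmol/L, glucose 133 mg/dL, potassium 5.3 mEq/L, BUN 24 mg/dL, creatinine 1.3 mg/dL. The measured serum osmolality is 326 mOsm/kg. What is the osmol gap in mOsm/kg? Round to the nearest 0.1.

24.0 mOsm/kg

Calculated osmolality = 2·Na + glucose/18 + BUN/2.8
= 2·143 + 133/18 + 24/2.8
= 286 + 7.39 + 8.57
= 301.96 mOsm/kg ≈ 302.0 mOsm/kg
Osmolar gap = measured − calculated = 326 − 302.0 = 24.0 mOsm/kg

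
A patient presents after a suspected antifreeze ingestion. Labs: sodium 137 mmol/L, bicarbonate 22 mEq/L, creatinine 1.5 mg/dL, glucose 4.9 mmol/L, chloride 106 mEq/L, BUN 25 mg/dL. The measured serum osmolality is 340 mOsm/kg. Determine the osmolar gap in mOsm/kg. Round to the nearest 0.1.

52.2 mOsm/kg

Calculated osmolality = 2·Na + glucose + BUN/2.8
= 2·137 + 4.9 + 25/2.8
= 274 + 4.90 + 8.93
= 287.83 mOsm/kg ≈ 287.8 mOsm/kg
Osmolar gap = measured − calculated = 340 − 287.8 = 52.2 mOsm/kg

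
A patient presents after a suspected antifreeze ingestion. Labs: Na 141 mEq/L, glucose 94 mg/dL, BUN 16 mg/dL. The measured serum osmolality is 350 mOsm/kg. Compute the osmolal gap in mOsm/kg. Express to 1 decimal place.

Calculated osmolality = 2·Na + glucose/18 + BUN/2.8
= 2·141 + 94/18 + 16/2.8
= 282 + 5.22 + 5.71
= 292.93 mOsm/kg ≈ 292.9 mOsm/kg
Osmolar gap = measured − calculated = 350 − 292.9 = 57.1 mOsm/kg

57.1 mOsm/kg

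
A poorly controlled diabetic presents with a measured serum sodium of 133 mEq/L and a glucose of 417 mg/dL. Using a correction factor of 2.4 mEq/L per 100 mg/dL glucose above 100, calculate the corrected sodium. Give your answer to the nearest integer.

Corrected Na = measured Na + 2.4 · (glucose − 100)/100
= 133 + 2.4 · (417 − 100)/100
= 133 + 7.6
= 140.6 mEq/L

141 mEq/L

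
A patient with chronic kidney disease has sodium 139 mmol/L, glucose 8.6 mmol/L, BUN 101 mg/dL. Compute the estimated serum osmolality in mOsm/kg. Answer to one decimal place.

Calculated osmolality = 2·Na + glucose + BUN/2.8
= 2·139 + 8.6 + 101/2.8
= 278 + 8.60 + 36.07
= 322.67 mOsm/kg

322.7 mOsm/kg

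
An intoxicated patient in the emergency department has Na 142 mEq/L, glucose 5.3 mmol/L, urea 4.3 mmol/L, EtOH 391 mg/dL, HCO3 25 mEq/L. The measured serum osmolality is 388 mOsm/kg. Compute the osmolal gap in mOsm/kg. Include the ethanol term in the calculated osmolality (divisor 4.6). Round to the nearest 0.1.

9.4 mOsm/kg

Calculated osmolality = 2·Na + glucose + urea + ethanol/4.6
= 2·142 + 5.3 + 4.3 + 391/4.6
= 284 + 5.30 + 4.30 + 85
= 378.6 mOsm/kg ≈ 378.6 mOsm/kg
Osmolar gap = measured − calculated = 388 − 378.6 = 9.4 mOsm/kg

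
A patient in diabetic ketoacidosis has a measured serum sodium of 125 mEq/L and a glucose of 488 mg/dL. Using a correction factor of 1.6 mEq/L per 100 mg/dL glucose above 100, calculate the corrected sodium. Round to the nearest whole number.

131 mEq/L

Corrected Na = measured Na + 1.6 · (glucose − 100)/100
= 125 + 1.6 · (488 − 100)/100
= 125 + 6.2
= 131.2 mEq/L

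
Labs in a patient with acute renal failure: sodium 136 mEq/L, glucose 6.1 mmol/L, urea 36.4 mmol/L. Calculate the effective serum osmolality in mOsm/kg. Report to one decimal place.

Effective osmolality excludes urea (freely permeant across cell membranes):
2·Na + glucose
= 2·136 + 6.1
= 272 + 6.1
= 278.1 mOsm/kg

278.1 mOsm/kg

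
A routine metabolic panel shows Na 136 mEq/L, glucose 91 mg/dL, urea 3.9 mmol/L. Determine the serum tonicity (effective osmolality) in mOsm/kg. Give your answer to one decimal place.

Effective osmolality excludes urea (freely permeant across cell membranes):
2·Na + glucose/18
= 2·136 + 91/18
= 272 + 5.06
= 277.06 mOsm/kg

277.1 mOsm/kg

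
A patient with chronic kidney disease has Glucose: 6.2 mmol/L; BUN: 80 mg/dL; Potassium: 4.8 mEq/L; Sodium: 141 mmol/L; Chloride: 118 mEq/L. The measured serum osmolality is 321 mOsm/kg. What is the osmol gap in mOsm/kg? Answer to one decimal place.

4.2 mOsm/kg

Calculated osmolality = 2·Na + glucose + BUN/2.8
= 2·141 + 6.2 + 80/2.8
= 282 + 6.20 + 28.57
= 316.77 mOsm/kg ≈ 316.8 mOsm/kg
Osmolar gap = measured − calculated = 321 − 316.8 = 4.2 mOsm/kg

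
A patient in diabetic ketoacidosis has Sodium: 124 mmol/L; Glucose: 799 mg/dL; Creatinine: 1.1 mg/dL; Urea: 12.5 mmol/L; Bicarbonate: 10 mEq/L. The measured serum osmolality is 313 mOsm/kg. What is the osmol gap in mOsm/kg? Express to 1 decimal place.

8.1 mOsm/kg

Calculated osmolality = 2·Na + glucose/18 + urea
= 2·124 + 799/18 + 12.5
= 248 + 44.39 + 12.50
= 304.89 mOsm/kg ≈ 304.9 mOsm/kg
Osmolar gap = measured − calculated = 313 − 304.9 = 8.1 mOsm/kg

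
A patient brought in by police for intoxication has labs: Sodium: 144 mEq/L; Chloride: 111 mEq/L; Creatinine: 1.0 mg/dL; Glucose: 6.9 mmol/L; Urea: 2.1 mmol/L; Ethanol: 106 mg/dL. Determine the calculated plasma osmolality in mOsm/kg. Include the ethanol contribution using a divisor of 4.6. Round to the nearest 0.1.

Calculated osmolality = 2·Na + glucose + urea + ethanol/4.6
= 2·144 + 6.9 + 2.1 + 106/4.6
= 288 + 6.90 + 2.10 + 23.04
= 320.04 mOsm/kg

320.0 mOsm/kg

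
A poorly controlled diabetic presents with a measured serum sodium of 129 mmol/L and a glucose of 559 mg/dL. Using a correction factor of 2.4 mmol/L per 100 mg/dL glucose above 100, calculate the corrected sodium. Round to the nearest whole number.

Corrected Na = measured Na + 2.4 · (glucose − 100)/100
= 129 + 2.4 · (559 − 100)/100
= 129 + 11
= 140 mmol/L

140 mmol/L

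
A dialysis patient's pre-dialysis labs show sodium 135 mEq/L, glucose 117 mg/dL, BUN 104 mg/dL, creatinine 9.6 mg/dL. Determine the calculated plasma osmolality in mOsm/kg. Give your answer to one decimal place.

313.6 mOsm/kg

Calculated osmolality = 2·Na + glucose/18 + BUN/2.8
= 2·135 + 117/18 + 104/2.8
= 270 + 6.50 + 37.14
= 313.64 mOsm/kg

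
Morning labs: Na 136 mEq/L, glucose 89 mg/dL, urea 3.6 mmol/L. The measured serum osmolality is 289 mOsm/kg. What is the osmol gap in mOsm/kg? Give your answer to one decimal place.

8.5 mOsm/kg

Calculated osmolality = 2·Na + glucose/18 + urea
= 2·136 + 89/18 + 3.6
= 272 + 4.94 + 3.60
= 280.54 mOsm/kg ≈ 280.5 mOsm/kg
Osmolar gap = measured − calculated = 289 − 280.5 = 8.5 mOsm/kg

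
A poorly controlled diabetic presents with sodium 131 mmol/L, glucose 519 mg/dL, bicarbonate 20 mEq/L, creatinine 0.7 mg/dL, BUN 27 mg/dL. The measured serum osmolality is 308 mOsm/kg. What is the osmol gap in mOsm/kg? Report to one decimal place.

Calculated osmolality = 2·Na + glucose/18 + BUN/2.8
= 2·131 + 519/18 + 27/2.8
= 262 + 28.83 + 9.64
= 300.47 mOsm/kg ≈ 300.5 mOsm/kg
Osmolar gap = measured − calculated = 308 − 300.5 = 7.5 mOsm/kg

7.5 mOsm/kg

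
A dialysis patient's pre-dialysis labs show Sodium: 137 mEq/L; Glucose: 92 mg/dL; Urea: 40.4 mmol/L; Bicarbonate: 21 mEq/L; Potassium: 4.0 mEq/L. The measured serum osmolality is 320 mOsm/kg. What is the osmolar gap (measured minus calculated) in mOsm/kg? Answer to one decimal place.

0.5 mOsm/kg

Calculated osmolality = 2·Na + glucose/18 + urea
= 2·137 + 92/18 + 40.4
= 274 + 5.11 + 40.40
= 319.51 mOsm/kg ≈ 319.5 mOsm/kg
Osmolar gap = measured − calculated = 320 − 319.5 = 0.5 mOsm/kg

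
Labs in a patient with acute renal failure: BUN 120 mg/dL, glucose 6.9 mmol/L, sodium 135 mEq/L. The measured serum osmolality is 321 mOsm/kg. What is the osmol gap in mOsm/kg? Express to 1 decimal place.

Calculated osmolality = 2·Na + glucose + BUN/2.8
= 2·135 + 6.9 + 120/2.8
= 270 + 6.90 + 42.86
= 319.76 mOsm/kg ≈ 319.8 mOsm/kg
Osmolar gap = measured − calculated = 321 − 319.8 = 1.2 mOsm/kg

1.2 mOsm/kg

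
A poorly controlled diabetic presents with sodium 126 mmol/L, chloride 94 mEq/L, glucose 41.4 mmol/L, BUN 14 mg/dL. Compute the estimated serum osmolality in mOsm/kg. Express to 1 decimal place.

298.4 mOsm/kg

Calculated osmolality = 2·Na + glucose + BUN/2.8
= 2·126 + 41.4 + 14/2.8
= 252 + 41.40 + 5
= 298.4 mOsm/kg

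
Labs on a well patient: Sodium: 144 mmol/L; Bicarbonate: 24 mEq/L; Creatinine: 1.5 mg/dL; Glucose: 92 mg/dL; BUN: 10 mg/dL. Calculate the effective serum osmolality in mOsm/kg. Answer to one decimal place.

293.1 mOsm/kg

Effective osmolality excludes urea (freely permeant across cell membranes):
2·Na + glucose/18
= 2·144 + 92/18
= 288 + 5.11
= 293.11 mOsm/kg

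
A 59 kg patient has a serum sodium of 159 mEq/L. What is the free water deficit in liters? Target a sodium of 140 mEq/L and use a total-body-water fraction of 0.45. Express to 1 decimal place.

TBW = 0.45 · 59 = 26.55 L
Free water deficit = TBW · (Na/140 − 1)
= 26.55 · (159/140 − 1)
= 26.55 · 0.1357
= 3.6 L

3.6 L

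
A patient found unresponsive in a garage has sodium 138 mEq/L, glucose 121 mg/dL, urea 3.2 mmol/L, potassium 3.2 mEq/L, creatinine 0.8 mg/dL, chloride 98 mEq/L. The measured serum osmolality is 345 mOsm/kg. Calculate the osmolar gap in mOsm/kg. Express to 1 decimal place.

59.1 mOsm/kg

Calculated osmolality = 2·Na + glucose/18 + urea
= 2·138 + 121/18 + 3.2
= 276 + 6.72 + 3.20
= 285.92 mOsm/kg ≈ 285.9 mOsm/kg
Osmolar gap = measured − calculated = 345 − 285.9 = 59.1 mOsm/kg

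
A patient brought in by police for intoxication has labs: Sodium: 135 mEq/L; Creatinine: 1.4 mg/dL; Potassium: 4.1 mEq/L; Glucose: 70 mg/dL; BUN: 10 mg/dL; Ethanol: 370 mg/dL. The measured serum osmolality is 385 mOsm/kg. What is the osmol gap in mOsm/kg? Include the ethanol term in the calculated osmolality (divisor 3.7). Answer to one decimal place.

Calculated osmolality = 2·Na + glucose/18 + BUN/2.8 + ethanol/3.7
= 2·135 + 70/18 + 10/2.8 + 370/3.7
= 270 + 3.89 + 3.57 + 100
= 377.46 mOsm/kg ≈ 377.5 mOsm/kg
Osmolar gap = measured − calculated = 385 − 377.5 = 7.5 mOsm/kg

7.5 mOsm/kg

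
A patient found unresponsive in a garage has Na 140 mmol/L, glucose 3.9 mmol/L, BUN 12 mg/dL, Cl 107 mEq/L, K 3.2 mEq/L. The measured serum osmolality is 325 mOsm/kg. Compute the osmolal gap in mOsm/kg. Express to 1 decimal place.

Calculated osmolality = 2·Na + glucose + BUN/2.8
= 2·140 + 3.9 + 12/2.8
= 280 + 3.90 + 4.29
= 288.19 mOsm/kg ≈ 288.2 mOsm/kg
Osmolar gap = measured − calculated = 325 − 288.2 = 36.8 mOsm/kg

36.8 mOsm/kg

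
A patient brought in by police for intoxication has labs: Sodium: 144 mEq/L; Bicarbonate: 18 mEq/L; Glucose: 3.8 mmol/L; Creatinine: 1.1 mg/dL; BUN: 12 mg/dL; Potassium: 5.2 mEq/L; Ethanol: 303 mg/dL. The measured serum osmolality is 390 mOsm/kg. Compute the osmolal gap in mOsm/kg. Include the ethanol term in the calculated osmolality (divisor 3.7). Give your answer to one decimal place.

Calculated osmolality = 2·Na + glucose + BUN/2.8 + ethanol/3.7
= 2·144 + 3.8 + 12/2.8 + 303/3.7
= 288 + 3.80 + 4.29 + 81.89
= 377.98 mOsm/kg ≈ 378.0 mOsm/kg
Osmolar gap = measured − calculated = 390 − 378.0 = 12.0 mOsm/kg

12.0 mOsm/kg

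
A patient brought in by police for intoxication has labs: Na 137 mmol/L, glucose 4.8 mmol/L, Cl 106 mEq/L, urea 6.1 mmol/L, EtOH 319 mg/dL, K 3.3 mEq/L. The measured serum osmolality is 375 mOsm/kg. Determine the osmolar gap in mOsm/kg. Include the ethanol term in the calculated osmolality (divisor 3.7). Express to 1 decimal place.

3.9 mOsm/kg

Calculated osmolality = 2·Na + glucose + urea + ethanol/3.7
= 2·137 + 4.8 + 6.1 + 319/3.7
= 274 + 4.80 + 6.10 + 86.22
= 371.12 mOsm/kg ≈ 371.1 mOsm/kg
Osmolar gap = measured − calculated = 375 − 371.1 = 3.9 mOsm/kg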